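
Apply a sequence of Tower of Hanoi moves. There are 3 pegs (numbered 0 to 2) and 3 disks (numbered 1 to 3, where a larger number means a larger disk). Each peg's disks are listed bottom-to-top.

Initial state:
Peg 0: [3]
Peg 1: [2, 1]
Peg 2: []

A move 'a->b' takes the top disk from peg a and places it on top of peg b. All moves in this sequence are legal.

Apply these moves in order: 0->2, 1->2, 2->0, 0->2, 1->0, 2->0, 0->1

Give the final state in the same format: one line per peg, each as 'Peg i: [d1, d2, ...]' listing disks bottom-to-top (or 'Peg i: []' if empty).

Answer: Peg 0: [2]
Peg 1: [1]
Peg 2: [3]

Derivation:
After move 1 (0->2):
Peg 0: []
Peg 1: [2, 1]
Peg 2: [3]

After move 2 (1->2):
Peg 0: []
Peg 1: [2]
Peg 2: [3, 1]

After move 3 (2->0):
Peg 0: [1]
Peg 1: [2]
Peg 2: [3]

After move 4 (0->2):
Peg 0: []
Peg 1: [2]
Peg 2: [3, 1]

After move 5 (1->0):
Peg 0: [2]
Peg 1: []
Peg 2: [3, 1]

After move 6 (2->0):
Peg 0: [2, 1]
Peg 1: []
Peg 2: [3]

After move 7 (0->1):
Peg 0: [2]
Peg 1: [1]
Peg 2: [3]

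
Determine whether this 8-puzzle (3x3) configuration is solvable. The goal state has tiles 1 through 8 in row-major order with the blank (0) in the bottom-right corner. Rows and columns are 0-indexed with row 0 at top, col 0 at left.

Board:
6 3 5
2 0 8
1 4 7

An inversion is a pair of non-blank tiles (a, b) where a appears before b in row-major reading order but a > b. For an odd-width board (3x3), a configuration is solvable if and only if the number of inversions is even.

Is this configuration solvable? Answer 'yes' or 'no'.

Inversions (pairs i<j in row-major order where tile[i] > tile[j] > 0): 14
14 is even, so the puzzle is solvable.

Answer: yes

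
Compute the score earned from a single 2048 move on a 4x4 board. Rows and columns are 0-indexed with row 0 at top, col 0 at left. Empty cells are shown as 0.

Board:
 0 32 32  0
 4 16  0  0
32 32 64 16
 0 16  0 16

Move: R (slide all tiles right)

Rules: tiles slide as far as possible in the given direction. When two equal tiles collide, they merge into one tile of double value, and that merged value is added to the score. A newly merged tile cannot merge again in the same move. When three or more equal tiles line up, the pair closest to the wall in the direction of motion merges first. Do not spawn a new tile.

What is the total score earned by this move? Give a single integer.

Answer: 160

Derivation:
Slide right:
row 0: [0, 32, 32, 0] -> [0, 0, 0, 64]  score +64 (running 64)
row 1: [4, 16, 0, 0] -> [0, 0, 4, 16]  score +0 (running 64)
row 2: [32, 32, 64, 16] -> [0, 64, 64, 16]  score +64 (running 128)
row 3: [0, 16, 0, 16] -> [0, 0, 0, 32]  score +32 (running 160)
Board after move:
 0  0  0 64
 0  0  4 16
 0 64 64 16
 0  0  0 32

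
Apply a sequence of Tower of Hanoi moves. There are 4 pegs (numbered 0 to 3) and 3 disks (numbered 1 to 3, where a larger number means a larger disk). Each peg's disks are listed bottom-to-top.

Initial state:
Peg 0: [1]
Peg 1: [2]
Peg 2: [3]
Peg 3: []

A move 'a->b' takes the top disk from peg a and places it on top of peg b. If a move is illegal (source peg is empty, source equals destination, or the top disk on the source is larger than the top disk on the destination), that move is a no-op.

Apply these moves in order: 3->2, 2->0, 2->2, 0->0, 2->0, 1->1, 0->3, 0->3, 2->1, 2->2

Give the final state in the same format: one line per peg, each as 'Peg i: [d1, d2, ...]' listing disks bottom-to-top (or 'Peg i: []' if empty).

Answer: Peg 0: []
Peg 1: [2]
Peg 2: [3]
Peg 3: [1]

Derivation:
After move 1 (3->2):
Peg 0: [1]
Peg 1: [2]
Peg 2: [3]
Peg 3: []

After move 2 (2->0):
Peg 0: [1]
Peg 1: [2]
Peg 2: [3]
Peg 3: []

After move 3 (2->2):
Peg 0: [1]
Peg 1: [2]
Peg 2: [3]
Peg 3: []

After move 4 (0->0):
Peg 0: [1]
Peg 1: [2]
Peg 2: [3]
Peg 3: []

After move 5 (2->0):
Peg 0: [1]
Peg 1: [2]
Peg 2: [3]
Peg 3: []

After move 6 (1->1):
Peg 0: [1]
Peg 1: [2]
Peg 2: [3]
Peg 3: []

After move 7 (0->3):
Peg 0: []
Peg 1: [2]
Peg 2: [3]
Peg 3: [1]

After move 8 (0->3):
Peg 0: []
Peg 1: [2]
Peg 2: [3]
Peg 3: [1]

After move 9 (2->1):
Peg 0: []
Peg 1: [2]
Peg 2: [3]
Peg 3: [1]

After move 10 (2->2):
Peg 0: []
Peg 1: [2]
Peg 2: [3]
Peg 3: [1]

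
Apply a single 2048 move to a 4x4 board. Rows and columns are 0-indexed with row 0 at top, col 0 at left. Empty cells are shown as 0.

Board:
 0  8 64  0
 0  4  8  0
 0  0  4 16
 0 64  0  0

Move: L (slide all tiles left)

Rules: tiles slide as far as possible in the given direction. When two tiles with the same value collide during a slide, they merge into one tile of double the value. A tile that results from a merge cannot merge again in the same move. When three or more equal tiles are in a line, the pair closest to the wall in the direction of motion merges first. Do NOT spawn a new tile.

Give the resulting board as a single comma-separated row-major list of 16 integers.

Answer: 8, 64, 0, 0, 4, 8, 0, 0, 4, 16, 0, 0, 64, 0, 0, 0

Derivation:
Slide left:
row 0: [0, 8, 64, 0] -> [8, 64, 0, 0]
row 1: [0, 4, 8, 0] -> [4, 8, 0, 0]
row 2: [0, 0, 4, 16] -> [4, 16, 0, 0]
row 3: [0, 64, 0, 0] -> [64, 0, 0, 0]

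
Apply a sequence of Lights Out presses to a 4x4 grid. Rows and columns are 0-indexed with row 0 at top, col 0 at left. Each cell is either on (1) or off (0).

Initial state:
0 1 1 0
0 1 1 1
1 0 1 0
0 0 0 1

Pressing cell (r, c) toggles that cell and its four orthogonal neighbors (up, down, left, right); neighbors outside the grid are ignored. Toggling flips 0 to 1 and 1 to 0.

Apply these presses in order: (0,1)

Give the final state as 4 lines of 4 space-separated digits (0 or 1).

Answer: 1 0 0 0
0 0 1 1
1 0 1 0
0 0 0 1

Derivation:
After press 1 at (0,1):
1 0 0 0
0 0 1 1
1 0 1 0
0 0 0 1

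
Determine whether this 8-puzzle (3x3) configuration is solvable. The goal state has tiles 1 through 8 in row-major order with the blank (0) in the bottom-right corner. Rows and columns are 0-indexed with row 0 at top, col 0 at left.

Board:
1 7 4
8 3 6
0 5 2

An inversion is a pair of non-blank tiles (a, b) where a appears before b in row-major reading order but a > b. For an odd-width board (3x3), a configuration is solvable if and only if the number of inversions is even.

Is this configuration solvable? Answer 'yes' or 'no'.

Answer: no

Derivation:
Inversions (pairs i<j in row-major order where tile[i] > tile[j] > 0): 15
15 is odd, so the puzzle is not solvable.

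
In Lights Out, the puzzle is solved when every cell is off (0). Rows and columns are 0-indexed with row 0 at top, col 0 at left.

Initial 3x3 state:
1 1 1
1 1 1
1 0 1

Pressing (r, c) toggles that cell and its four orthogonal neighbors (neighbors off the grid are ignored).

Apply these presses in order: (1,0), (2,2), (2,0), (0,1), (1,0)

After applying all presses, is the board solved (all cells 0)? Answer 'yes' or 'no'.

After press 1 at (1,0):
0 1 1
0 0 1
0 0 1

After press 2 at (2,2):
0 1 1
0 0 0
0 1 0

After press 3 at (2,0):
0 1 1
1 0 0
1 0 0

After press 4 at (0,1):
1 0 0
1 1 0
1 0 0

After press 5 at (1,0):
0 0 0
0 0 0
0 0 0

Lights still on: 0

Answer: yes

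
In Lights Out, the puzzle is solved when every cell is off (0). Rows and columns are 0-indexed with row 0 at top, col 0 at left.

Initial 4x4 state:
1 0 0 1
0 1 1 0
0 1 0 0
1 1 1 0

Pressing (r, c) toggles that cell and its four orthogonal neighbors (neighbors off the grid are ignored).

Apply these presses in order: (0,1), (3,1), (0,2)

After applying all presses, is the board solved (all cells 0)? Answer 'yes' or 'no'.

Answer: yes

Derivation:
After press 1 at (0,1):
0 1 1 1
0 0 1 0
0 1 0 0
1 1 1 0

After press 2 at (3,1):
0 1 1 1
0 0 1 0
0 0 0 0
0 0 0 0

After press 3 at (0,2):
0 0 0 0
0 0 0 0
0 0 0 0
0 0 0 0

Lights still on: 0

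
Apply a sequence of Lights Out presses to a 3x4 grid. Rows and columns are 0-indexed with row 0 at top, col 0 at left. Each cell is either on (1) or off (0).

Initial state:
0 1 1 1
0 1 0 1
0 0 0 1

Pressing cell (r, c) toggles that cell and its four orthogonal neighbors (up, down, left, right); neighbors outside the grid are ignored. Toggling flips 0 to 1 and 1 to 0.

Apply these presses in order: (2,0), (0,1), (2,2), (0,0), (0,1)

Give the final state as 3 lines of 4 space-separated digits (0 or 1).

After press 1 at (2,0):
0 1 1 1
1 1 0 1
1 1 0 1

After press 2 at (0,1):
1 0 0 1
1 0 0 1
1 1 0 1

After press 3 at (2,2):
1 0 0 1
1 0 1 1
1 0 1 0

After press 4 at (0,0):
0 1 0 1
0 0 1 1
1 0 1 0

After press 5 at (0,1):
1 0 1 1
0 1 1 1
1 0 1 0

Answer: 1 0 1 1
0 1 1 1
1 0 1 0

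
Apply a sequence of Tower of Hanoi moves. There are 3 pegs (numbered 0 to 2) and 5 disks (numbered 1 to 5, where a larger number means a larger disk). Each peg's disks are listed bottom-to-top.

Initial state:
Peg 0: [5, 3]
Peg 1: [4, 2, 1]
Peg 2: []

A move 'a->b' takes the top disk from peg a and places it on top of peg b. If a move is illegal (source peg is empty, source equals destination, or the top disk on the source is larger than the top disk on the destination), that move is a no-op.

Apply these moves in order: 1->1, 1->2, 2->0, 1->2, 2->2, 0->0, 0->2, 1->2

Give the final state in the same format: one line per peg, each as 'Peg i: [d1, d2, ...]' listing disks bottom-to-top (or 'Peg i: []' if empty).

After move 1 (1->1):
Peg 0: [5, 3]
Peg 1: [4, 2, 1]
Peg 2: []

After move 2 (1->2):
Peg 0: [5, 3]
Peg 1: [4, 2]
Peg 2: [1]

After move 3 (2->0):
Peg 0: [5, 3, 1]
Peg 1: [4, 2]
Peg 2: []

After move 4 (1->2):
Peg 0: [5, 3, 1]
Peg 1: [4]
Peg 2: [2]

After move 5 (2->2):
Peg 0: [5, 3, 1]
Peg 1: [4]
Peg 2: [2]

After move 6 (0->0):
Peg 0: [5, 3, 1]
Peg 1: [4]
Peg 2: [2]

After move 7 (0->2):
Peg 0: [5, 3]
Peg 1: [4]
Peg 2: [2, 1]

After move 8 (1->2):
Peg 0: [5, 3]
Peg 1: [4]
Peg 2: [2, 1]

Answer: Peg 0: [5, 3]
Peg 1: [4]
Peg 2: [2, 1]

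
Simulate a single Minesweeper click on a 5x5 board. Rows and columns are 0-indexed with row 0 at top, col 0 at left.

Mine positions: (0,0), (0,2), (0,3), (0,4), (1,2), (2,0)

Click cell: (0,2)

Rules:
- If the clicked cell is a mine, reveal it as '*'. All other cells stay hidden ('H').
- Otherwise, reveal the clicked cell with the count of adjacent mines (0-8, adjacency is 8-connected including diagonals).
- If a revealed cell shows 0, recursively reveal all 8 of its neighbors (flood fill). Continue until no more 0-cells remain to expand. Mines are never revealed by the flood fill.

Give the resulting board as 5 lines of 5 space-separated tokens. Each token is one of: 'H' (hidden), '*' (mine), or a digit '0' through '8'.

H H * H H
H H H H H
H H H H H
H H H H H
H H H H H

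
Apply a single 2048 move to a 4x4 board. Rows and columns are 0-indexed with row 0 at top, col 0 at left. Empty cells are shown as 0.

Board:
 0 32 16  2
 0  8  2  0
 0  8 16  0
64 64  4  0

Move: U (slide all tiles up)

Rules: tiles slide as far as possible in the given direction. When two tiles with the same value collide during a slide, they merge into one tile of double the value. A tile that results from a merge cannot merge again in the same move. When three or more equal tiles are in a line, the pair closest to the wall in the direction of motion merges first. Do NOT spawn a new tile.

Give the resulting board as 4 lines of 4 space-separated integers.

Answer: 64 32 16  2
 0 16  2  0
 0 64 16  0
 0  0  4  0

Derivation:
Slide up:
col 0: [0, 0, 0, 64] -> [64, 0, 0, 0]
col 1: [32, 8, 8, 64] -> [32, 16, 64, 0]
col 2: [16, 2, 16, 4] -> [16, 2, 16, 4]
col 3: [2, 0, 0, 0] -> [2, 0, 0, 0]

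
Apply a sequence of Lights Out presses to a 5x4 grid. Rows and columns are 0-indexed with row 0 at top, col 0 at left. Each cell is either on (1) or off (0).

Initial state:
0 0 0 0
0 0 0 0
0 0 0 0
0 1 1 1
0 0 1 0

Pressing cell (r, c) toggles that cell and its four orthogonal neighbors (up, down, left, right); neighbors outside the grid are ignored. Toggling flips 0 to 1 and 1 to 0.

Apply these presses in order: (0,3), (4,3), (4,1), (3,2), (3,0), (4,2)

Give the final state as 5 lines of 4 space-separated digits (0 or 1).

After press 1 at (0,3):
0 0 1 1
0 0 0 1
0 0 0 0
0 1 1 1
0 0 1 0

After press 2 at (4,3):
0 0 1 1
0 0 0 1
0 0 0 0
0 1 1 0
0 0 0 1

After press 3 at (4,1):
0 0 1 1
0 0 0 1
0 0 0 0
0 0 1 0
1 1 1 1

After press 4 at (3,2):
0 0 1 1
0 0 0 1
0 0 1 0
0 1 0 1
1 1 0 1

After press 5 at (3,0):
0 0 1 1
0 0 0 1
1 0 1 0
1 0 0 1
0 1 0 1

After press 6 at (4,2):
0 0 1 1
0 0 0 1
1 0 1 0
1 0 1 1
0 0 1 0

Answer: 0 0 1 1
0 0 0 1
1 0 1 0
1 0 1 1
0 0 1 0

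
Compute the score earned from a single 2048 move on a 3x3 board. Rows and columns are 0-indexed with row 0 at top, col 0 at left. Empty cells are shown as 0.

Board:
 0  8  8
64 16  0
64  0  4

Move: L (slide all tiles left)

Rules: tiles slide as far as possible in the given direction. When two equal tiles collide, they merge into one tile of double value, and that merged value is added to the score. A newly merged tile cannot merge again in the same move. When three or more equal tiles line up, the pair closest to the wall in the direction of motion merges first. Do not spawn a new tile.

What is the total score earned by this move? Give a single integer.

Slide left:
row 0: [0, 8, 8] -> [16, 0, 0]  score +16 (running 16)
row 1: [64, 16, 0] -> [64, 16, 0]  score +0 (running 16)
row 2: [64, 0, 4] -> [64, 4, 0]  score +0 (running 16)
Board after move:
16  0  0
64 16  0
64  4  0

Answer: 16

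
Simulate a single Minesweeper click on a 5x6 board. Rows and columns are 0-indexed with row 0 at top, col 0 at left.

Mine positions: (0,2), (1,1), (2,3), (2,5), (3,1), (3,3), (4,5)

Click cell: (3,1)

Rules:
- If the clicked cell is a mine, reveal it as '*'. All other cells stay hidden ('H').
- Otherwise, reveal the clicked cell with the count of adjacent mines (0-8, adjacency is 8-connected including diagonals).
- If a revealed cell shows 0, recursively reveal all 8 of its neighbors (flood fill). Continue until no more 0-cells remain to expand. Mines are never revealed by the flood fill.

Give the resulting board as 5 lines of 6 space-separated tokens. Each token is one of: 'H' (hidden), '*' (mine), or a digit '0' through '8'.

H H H H H H
H H H H H H
H H H H H H
H * H H H H
H H H H H H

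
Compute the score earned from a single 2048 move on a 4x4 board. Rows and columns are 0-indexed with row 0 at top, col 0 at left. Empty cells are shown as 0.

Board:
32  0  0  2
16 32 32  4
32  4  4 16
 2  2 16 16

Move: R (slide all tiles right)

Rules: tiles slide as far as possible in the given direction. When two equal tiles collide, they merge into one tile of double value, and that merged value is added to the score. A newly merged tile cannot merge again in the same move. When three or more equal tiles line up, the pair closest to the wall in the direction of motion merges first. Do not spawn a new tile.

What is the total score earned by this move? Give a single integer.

Answer: 108

Derivation:
Slide right:
row 0: [32, 0, 0, 2] -> [0, 0, 32, 2]  score +0 (running 0)
row 1: [16, 32, 32, 4] -> [0, 16, 64, 4]  score +64 (running 64)
row 2: [32, 4, 4, 16] -> [0, 32, 8, 16]  score +8 (running 72)
row 3: [2, 2, 16, 16] -> [0, 0, 4, 32]  score +36 (running 108)
Board after move:
 0  0 32  2
 0 16 64  4
 0 32  8 16
 0  0  4 32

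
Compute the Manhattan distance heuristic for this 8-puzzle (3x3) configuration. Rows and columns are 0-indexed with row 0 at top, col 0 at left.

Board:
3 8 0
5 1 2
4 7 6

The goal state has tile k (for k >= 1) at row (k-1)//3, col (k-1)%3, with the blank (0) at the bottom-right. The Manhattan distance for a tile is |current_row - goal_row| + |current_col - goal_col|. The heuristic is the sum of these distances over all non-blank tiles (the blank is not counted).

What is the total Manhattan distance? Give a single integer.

Answer: 12

Derivation:
Tile 3: (0,0)->(0,2) = 2
Tile 8: (0,1)->(2,1) = 2
Tile 5: (1,0)->(1,1) = 1
Tile 1: (1,1)->(0,0) = 2
Tile 2: (1,2)->(0,1) = 2
Tile 4: (2,0)->(1,0) = 1
Tile 7: (2,1)->(2,0) = 1
Tile 6: (2,2)->(1,2) = 1
Sum: 2 + 2 + 1 + 2 + 2 + 1 + 1 + 1 = 12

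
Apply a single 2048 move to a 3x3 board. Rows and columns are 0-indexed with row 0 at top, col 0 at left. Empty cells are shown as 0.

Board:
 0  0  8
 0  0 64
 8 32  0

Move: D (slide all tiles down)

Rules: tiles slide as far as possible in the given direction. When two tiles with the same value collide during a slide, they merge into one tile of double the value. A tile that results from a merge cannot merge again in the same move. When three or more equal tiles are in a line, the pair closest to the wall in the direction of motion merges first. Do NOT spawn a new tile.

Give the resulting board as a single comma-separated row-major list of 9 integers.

Slide down:
col 0: [0, 0, 8] -> [0, 0, 8]
col 1: [0, 0, 32] -> [0, 0, 32]
col 2: [8, 64, 0] -> [0, 8, 64]

Answer: 0, 0, 0, 0, 0, 8, 8, 32, 64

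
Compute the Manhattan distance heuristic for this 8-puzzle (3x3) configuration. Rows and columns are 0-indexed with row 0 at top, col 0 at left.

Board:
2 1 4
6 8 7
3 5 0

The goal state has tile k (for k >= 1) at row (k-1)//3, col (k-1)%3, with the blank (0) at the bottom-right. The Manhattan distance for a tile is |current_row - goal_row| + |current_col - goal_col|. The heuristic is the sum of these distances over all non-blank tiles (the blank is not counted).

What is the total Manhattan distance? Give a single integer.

Tile 2: at (0,0), goal (0,1), distance |0-0|+|0-1| = 1
Tile 1: at (0,1), goal (0,0), distance |0-0|+|1-0| = 1
Tile 4: at (0,2), goal (1,0), distance |0-1|+|2-0| = 3
Tile 6: at (1,0), goal (1,2), distance |1-1|+|0-2| = 2
Tile 8: at (1,1), goal (2,1), distance |1-2|+|1-1| = 1
Tile 7: at (1,2), goal (2,0), distance |1-2|+|2-0| = 3
Tile 3: at (2,0), goal (0,2), distance |2-0|+|0-2| = 4
Tile 5: at (2,1), goal (1,1), distance |2-1|+|1-1| = 1
Sum: 1 + 1 + 3 + 2 + 1 + 3 + 4 + 1 = 16

Answer: 16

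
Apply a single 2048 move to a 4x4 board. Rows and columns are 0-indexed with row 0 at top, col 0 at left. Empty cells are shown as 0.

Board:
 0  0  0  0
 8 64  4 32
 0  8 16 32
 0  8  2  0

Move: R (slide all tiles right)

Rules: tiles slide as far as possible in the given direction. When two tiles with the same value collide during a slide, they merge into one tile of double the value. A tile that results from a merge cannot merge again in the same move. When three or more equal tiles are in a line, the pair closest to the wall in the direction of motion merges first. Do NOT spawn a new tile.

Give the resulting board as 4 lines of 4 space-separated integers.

Answer:  0  0  0  0
 8 64  4 32
 0  8 16 32
 0  0  8  2

Derivation:
Slide right:
row 0: [0, 0, 0, 0] -> [0, 0, 0, 0]
row 1: [8, 64, 4, 32] -> [8, 64, 4, 32]
row 2: [0, 8, 16, 32] -> [0, 8, 16, 32]
row 3: [0, 8, 2, 0] -> [0, 0, 8, 2]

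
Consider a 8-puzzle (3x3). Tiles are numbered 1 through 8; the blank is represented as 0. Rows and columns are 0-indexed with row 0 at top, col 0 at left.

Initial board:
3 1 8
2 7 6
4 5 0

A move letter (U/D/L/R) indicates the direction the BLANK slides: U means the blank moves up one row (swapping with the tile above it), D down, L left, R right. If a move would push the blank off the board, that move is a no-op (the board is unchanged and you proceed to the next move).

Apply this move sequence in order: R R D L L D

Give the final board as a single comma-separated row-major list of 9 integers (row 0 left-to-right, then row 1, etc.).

After move 1 (R):
3 1 8
2 7 6
4 5 0

After move 2 (R):
3 1 8
2 7 6
4 5 0

After move 3 (D):
3 1 8
2 7 6
4 5 0

After move 4 (L):
3 1 8
2 7 6
4 0 5

After move 5 (L):
3 1 8
2 7 6
0 4 5

After move 6 (D):
3 1 8
2 7 6
0 4 5

Answer: 3, 1, 8, 2, 7, 6, 0, 4, 5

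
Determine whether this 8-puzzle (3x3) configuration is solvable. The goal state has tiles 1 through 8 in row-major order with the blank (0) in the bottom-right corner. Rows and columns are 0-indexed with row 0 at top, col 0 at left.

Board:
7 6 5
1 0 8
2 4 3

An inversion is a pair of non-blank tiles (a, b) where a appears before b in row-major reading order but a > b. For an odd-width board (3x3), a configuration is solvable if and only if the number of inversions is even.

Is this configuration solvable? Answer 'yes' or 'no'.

Inversions (pairs i<j in row-major order where tile[i] > tile[j] > 0): 19
19 is odd, so the puzzle is not solvable.

Answer: no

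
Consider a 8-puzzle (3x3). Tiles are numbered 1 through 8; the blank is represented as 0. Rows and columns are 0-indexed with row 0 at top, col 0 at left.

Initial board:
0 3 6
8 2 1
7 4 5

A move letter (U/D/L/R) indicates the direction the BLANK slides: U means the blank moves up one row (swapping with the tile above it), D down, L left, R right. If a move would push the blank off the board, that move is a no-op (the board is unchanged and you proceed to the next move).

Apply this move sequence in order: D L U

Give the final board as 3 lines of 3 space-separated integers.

Answer: 0 3 6
8 2 1
7 4 5

Derivation:
After move 1 (D):
8 3 6
0 2 1
7 4 5

After move 2 (L):
8 3 6
0 2 1
7 4 5

After move 3 (U):
0 3 6
8 2 1
7 4 5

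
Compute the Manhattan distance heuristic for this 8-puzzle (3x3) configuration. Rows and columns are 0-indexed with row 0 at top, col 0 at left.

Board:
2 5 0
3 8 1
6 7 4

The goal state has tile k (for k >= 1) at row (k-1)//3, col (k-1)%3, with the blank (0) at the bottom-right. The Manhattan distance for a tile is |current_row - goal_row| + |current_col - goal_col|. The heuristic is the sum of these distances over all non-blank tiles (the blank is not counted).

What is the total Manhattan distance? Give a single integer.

Answer: 16

Derivation:
Tile 2: (0,0)->(0,1) = 1
Tile 5: (0,1)->(1,1) = 1
Tile 3: (1,0)->(0,2) = 3
Tile 8: (1,1)->(2,1) = 1
Tile 1: (1,2)->(0,0) = 3
Tile 6: (2,0)->(1,2) = 3
Tile 7: (2,1)->(2,0) = 1
Tile 4: (2,2)->(1,0) = 3
Sum: 1 + 1 + 3 + 1 + 3 + 3 + 1 + 3 = 16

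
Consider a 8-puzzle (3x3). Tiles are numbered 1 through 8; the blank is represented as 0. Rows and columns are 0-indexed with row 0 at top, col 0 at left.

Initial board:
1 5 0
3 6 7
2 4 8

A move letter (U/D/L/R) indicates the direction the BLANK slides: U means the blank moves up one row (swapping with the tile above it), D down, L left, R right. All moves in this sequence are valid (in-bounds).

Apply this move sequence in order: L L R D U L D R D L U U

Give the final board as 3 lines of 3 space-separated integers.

After move 1 (L):
1 0 5
3 6 7
2 4 8

After move 2 (L):
0 1 5
3 6 7
2 4 8

After move 3 (R):
1 0 5
3 6 7
2 4 8

After move 4 (D):
1 6 5
3 0 7
2 4 8

After move 5 (U):
1 0 5
3 6 7
2 4 8

After move 6 (L):
0 1 5
3 6 7
2 4 8

After move 7 (D):
3 1 5
0 6 7
2 4 8

After move 8 (R):
3 1 5
6 0 7
2 4 8

After move 9 (D):
3 1 5
6 4 7
2 0 8

After move 10 (L):
3 1 5
6 4 7
0 2 8

After move 11 (U):
3 1 5
0 4 7
6 2 8

After move 12 (U):
0 1 5
3 4 7
6 2 8

Answer: 0 1 5
3 4 7
6 2 8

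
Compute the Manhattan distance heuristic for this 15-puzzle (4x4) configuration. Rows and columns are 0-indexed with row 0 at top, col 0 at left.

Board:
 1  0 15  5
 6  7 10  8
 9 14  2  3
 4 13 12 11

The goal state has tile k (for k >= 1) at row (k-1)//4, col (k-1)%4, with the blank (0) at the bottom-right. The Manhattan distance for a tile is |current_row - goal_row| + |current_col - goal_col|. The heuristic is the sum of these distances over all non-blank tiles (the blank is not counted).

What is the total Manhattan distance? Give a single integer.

Answer: 29

Derivation:
Tile 1: at (0,0), goal (0,0), distance |0-0|+|0-0| = 0
Tile 15: at (0,2), goal (3,2), distance |0-3|+|2-2| = 3
Tile 5: at (0,3), goal (1,0), distance |0-1|+|3-0| = 4
Tile 6: at (1,0), goal (1,1), distance |1-1|+|0-1| = 1
Tile 7: at (1,1), goal (1,2), distance |1-1|+|1-2| = 1
Tile 10: at (1,2), goal (2,1), distance |1-2|+|2-1| = 2
Tile 8: at (1,3), goal (1,3), distance |1-1|+|3-3| = 0
Tile 9: at (2,0), goal (2,0), distance |2-2|+|0-0| = 0
Tile 14: at (2,1), goal (3,1), distance |2-3|+|1-1| = 1
Tile 2: at (2,2), goal (0,1), distance |2-0|+|2-1| = 3
Tile 3: at (2,3), goal (0,2), distance |2-0|+|3-2| = 3
Tile 4: at (3,0), goal (0,3), distance |3-0|+|0-3| = 6
Tile 13: at (3,1), goal (3,0), distance |3-3|+|1-0| = 1
Tile 12: at (3,2), goal (2,3), distance |3-2|+|2-3| = 2
Tile 11: at (3,3), goal (2,2), distance |3-2|+|3-2| = 2
Sum: 0 + 3 + 4 + 1 + 1 + 2 + 0 + 0 + 1 + 3 + 3 + 6 + 1 + 2 + 2 = 29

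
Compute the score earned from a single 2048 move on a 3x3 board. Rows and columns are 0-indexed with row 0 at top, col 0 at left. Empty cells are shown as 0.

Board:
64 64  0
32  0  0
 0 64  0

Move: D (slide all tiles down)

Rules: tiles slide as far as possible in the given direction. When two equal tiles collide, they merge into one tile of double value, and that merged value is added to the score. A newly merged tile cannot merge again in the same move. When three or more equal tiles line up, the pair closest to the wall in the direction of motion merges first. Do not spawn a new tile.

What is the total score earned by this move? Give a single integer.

Answer: 128

Derivation:
Slide down:
col 0: [64, 32, 0] -> [0, 64, 32]  score +0 (running 0)
col 1: [64, 0, 64] -> [0, 0, 128]  score +128 (running 128)
col 2: [0, 0, 0] -> [0, 0, 0]  score +0 (running 128)
Board after move:
  0   0   0
 64   0   0
 32 128   0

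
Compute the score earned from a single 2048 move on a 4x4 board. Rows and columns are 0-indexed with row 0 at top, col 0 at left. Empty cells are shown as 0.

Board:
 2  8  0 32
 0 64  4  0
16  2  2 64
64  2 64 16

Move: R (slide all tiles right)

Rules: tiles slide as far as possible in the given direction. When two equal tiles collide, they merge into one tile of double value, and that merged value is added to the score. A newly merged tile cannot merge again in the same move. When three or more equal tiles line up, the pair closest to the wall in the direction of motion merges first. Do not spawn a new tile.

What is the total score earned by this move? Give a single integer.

Slide right:
row 0: [2, 8, 0, 32] -> [0, 2, 8, 32]  score +0 (running 0)
row 1: [0, 64, 4, 0] -> [0, 0, 64, 4]  score +0 (running 0)
row 2: [16, 2, 2, 64] -> [0, 16, 4, 64]  score +4 (running 4)
row 3: [64, 2, 64, 16] -> [64, 2, 64, 16]  score +0 (running 4)
Board after move:
 0  2  8 32
 0  0 64  4
 0 16  4 64
64  2 64 16

Answer: 4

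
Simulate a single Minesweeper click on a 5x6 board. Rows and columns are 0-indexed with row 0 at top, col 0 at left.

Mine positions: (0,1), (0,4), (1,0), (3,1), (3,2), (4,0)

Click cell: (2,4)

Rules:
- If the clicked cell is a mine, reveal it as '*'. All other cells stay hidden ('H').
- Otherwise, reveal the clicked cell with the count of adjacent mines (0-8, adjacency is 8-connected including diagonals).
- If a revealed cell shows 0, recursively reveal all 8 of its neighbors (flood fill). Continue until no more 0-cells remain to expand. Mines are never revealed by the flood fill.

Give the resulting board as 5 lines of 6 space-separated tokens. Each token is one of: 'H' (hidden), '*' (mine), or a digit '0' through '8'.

H H H H H H
H H H 1 1 1
H H H 1 0 0
H H H 1 0 0
H H H 1 0 0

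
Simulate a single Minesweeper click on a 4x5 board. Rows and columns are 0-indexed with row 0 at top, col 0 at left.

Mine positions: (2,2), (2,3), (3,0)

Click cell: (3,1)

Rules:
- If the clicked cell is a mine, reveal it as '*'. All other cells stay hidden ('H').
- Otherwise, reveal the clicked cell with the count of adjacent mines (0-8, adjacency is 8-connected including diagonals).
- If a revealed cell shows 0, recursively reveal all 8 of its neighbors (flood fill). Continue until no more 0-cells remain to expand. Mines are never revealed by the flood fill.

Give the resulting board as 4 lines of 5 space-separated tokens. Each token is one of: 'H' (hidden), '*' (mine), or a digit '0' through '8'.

H H H H H
H H H H H
H H H H H
H 2 H H H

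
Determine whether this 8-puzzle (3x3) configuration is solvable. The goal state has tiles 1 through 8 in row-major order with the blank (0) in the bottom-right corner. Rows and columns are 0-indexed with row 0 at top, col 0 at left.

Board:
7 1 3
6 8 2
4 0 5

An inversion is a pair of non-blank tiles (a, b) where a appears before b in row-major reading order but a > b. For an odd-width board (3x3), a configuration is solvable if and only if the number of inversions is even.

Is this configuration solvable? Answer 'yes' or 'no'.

Answer: no

Derivation:
Inversions (pairs i<j in row-major order where tile[i] > tile[j] > 0): 13
13 is odd, so the puzzle is not solvable.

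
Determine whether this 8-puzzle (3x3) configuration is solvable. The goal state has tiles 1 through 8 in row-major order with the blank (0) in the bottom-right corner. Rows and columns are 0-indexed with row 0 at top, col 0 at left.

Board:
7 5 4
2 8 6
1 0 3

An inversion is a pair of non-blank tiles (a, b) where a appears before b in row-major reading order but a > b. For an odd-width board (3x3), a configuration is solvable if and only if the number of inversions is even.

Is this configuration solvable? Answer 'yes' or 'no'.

Inversions (pairs i<j in row-major order where tile[i] > tile[j] > 0): 19
19 is odd, so the puzzle is not solvable.

Answer: no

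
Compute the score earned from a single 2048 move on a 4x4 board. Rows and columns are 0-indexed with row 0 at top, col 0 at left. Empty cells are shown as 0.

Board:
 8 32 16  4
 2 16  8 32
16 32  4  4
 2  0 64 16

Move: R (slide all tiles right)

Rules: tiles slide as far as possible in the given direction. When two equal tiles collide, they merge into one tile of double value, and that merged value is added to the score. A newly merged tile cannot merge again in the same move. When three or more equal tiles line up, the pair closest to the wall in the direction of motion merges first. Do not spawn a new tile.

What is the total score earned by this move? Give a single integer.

Slide right:
row 0: [8, 32, 16, 4] -> [8, 32, 16, 4]  score +0 (running 0)
row 1: [2, 16, 8, 32] -> [2, 16, 8, 32]  score +0 (running 0)
row 2: [16, 32, 4, 4] -> [0, 16, 32, 8]  score +8 (running 8)
row 3: [2, 0, 64, 16] -> [0, 2, 64, 16]  score +0 (running 8)
Board after move:
 8 32 16  4
 2 16  8 32
 0 16 32  8
 0  2 64 16

Answer: 8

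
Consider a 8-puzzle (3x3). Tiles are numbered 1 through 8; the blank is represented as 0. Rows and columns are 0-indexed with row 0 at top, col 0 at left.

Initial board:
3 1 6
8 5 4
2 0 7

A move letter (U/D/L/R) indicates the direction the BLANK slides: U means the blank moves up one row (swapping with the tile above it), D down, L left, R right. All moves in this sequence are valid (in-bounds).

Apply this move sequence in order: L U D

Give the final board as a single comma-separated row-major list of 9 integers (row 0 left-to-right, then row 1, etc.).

After move 1 (L):
3 1 6
8 5 4
0 2 7

After move 2 (U):
3 1 6
0 5 4
8 2 7

After move 3 (D):
3 1 6
8 5 4
0 2 7

Answer: 3, 1, 6, 8, 5, 4, 0, 2, 7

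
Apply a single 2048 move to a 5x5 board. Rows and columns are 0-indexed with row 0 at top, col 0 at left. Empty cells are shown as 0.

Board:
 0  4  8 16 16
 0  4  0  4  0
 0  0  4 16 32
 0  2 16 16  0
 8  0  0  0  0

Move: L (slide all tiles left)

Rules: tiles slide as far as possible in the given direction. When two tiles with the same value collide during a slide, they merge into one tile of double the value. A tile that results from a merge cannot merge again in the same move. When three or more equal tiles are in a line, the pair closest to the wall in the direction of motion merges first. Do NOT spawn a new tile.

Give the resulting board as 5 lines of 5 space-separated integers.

Answer:  4  8 32  0  0
 8  0  0  0  0
 4 16 32  0  0
 2 32  0  0  0
 8  0  0  0  0

Derivation:
Slide left:
row 0: [0, 4, 8, 16, 16] -> [4, 8, 32, 0, 0]
row 1: [0, 4, 0, 4, 0] -> [8, 0, 0, 0, 0]
row 2: [0, 0, 4, 16, 32] -> [4, 16, 32, 0, 0]
row 3: [0, 2, 16, 16, 0] -> [2, 32, 0, 0, 0]
row 4: [8, 0, 0, 0, 0] -> [8, 0, 0, 0, 0]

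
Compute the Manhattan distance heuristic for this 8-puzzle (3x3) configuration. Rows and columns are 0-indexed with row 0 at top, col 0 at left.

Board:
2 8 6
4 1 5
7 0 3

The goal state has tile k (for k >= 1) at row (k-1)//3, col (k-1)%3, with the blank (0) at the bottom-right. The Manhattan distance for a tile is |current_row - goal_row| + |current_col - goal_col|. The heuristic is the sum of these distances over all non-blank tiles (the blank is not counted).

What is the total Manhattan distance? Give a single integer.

Tile 2: at (0,0), goal (0,1), distance |0-0|+|0-1| = 1
Tile 8: at (0,1), goal (2,1), distance |0-2|+|1-1| = 2
Tile 6: at (0,2), goal (1,2), distance |0-1|+|2-2| = 1
Tile 4: at (1,0), goal (1,0), distance |1-1|+|0-0| = 0
Tile 1: at (1,1), goal (0,0), distance |1-0|+|1-0| = 2
Tile 5: at (1,2), goal (1,1), distance |1-1|+|2-1| = 1
Tile 7: at (2,0), goal (2,0), distance |2-2|+|0-0| = 0
Tile 3: at (2,2), goal (0,2), distance |2-0|+|2-2| = 2
Sum: 1 + 2 + 1 + 0 + 2 + 1 + 0 + 2 = 9

Answer: 9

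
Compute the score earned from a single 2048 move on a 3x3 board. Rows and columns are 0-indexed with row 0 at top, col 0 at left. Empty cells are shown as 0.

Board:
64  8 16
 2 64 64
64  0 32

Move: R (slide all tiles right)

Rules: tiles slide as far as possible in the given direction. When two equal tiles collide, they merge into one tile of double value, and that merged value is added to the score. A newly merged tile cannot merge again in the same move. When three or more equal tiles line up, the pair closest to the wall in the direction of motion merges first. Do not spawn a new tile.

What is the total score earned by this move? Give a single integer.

Slide right:
row 0: [64, 8, 16] -> [64, 8, 16]  score +0 (running 0)
row 1: [2, 64, 64] -> [0, 2, 128]  score +128 (running 128)
row 2: [64, 0, 32] -> [0, 64, 32]  score +0 (running 128)
Board after move:
 64   8  16
  0   2 128
  0  64  32

Answer: 128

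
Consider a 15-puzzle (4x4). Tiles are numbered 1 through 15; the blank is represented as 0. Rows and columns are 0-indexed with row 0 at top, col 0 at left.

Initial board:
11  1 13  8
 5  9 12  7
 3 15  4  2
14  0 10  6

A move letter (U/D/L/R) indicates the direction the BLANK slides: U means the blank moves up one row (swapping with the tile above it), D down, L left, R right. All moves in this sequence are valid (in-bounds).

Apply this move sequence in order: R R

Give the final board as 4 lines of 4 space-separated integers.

Answer: 11  1 13  8
 5  9 12  7
 3 15  4  2
14 10  6  0

Derivation:
After move 1 (R):
11  1 13  8
 5  9 12  7
 3 15  4  2
14 10  0  6

After move 2 (R):
11  1 13  8
 5  9 12  7
 3 15  4  2
14 10  6  0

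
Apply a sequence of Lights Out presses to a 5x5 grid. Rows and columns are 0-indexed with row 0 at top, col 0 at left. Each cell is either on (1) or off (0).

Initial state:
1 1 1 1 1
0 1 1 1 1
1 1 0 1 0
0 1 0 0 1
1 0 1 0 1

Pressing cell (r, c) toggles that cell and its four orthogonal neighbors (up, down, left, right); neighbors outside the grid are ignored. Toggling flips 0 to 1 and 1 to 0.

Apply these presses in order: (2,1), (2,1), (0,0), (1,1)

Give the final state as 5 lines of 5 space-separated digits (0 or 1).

After press 1 at (2,1):
1 1 1 1 1
0 0 1 1 1
0 0 1 1 0
0 0 0 0 1
1 0 1 0 1

After press 2 at (2,1):
1 1 1 1 1
0 1 1 1 1
1 1 0 1 0
0 1 0 0 1
1 0 1 0 1

After press 3 at (0,0):
0 0 1 1 1
1 1 1 1 1
1 1 0 1 0
0 1 0 0 1
1 0 1 0 1

After press 4 at (1,1):
0 1 1 1 1
0 0 0 1 1
1 0 0 1 0
0 1 0 0 1
1 0 1 0 1

Answer: 0 1 1 1 1
0 0 0 1 1
1 0 0 1 0
0 1 0 0 1
1 0 1 0 1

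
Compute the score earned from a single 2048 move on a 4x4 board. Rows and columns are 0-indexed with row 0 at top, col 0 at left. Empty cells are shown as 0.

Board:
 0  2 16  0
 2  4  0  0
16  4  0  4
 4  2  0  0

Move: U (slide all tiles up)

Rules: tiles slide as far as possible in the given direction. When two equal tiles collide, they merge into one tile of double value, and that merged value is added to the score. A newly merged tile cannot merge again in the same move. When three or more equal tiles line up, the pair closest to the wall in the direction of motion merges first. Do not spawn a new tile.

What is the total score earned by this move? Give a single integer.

Slide up:
col 0: [0, 2, 16, 4] -> [2, 16, 4, 0]  score +0 (running 0)
col 1: [2, 4, 4, 2] -> [2, 8, 2, 0]  score +8 (running 8)
col 2: [16, 0, 0, 0] -> [16, 0, 0, 0]  score +0 (running 8)
col 3: [0, 0, 4, 0] -> [4, 0, 0, 0]  score +0 (running 8)
Board after move:
 2  2 16  4
16  8  0  0
 4  2  0  0
 0  0  0  0

Answer: 8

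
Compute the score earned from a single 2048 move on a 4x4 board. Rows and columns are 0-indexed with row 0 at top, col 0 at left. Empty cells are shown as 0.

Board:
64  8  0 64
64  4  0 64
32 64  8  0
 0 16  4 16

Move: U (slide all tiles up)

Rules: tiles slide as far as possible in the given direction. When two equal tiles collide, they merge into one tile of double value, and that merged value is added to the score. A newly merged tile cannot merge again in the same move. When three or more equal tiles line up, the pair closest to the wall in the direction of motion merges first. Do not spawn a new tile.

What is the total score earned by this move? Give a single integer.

Slide up:
col 0: [64, 64, 32, 0] -> [128, 32, 0, 0]  score +128 (running 128)
col 1: [8, 4, 64, 16] -> [8, 4, 64, 16]  score +0 (running 128)
col 2: [0, 0, 8, 4] -> [8, 4, 0, 0]  score +0 (running 128)
col 3: [64, 64, 0, 16] -> [128, 16, 0, 0]  score +128 (running 256)
Board after move:
128   8   8 128
 32   4   4  16
  0  64   0   0
  0  16   0   0

Answer: 256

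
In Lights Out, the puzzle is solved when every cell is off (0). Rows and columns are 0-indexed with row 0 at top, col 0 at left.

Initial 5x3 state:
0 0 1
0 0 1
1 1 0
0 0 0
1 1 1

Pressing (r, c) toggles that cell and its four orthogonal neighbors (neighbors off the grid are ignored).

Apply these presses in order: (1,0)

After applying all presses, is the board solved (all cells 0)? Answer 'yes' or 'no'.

Answer: no

Derivation:
After press 1 at (1,0):
1 0 1
1 1 1
0 1 0
0 0 0
1 1 1

Lights still on: 9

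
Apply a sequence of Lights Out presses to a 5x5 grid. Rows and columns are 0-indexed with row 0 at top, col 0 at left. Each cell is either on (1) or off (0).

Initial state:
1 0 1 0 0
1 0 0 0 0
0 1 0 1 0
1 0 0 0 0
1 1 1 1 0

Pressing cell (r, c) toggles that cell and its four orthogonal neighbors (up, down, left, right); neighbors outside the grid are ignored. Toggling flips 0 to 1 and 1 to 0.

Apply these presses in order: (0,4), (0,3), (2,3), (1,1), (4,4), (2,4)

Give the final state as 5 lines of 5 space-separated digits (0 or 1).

After press 1 at (0,4):
1 0 1 1 1
1 0 0 0 1
0 1 0 1 0
1 0 0 0 0
1 1 1 1 0

After press 2 at (0,3):
1 0 0 0 0
1 0 0 1 1
0 1 0 1 0
1 0 0 0 0
1 1 1 1 0

After press 3 at (2,3):
1 0 0 0 0
1 0 0 0 1
0 1 1 0 1
1 0 0 1 0
1 1 1 1 0

After press 4 at (1,1):
1 1 0 0 0
0 1 1 0 1
0 0 1 0 1
1 0 0 1 0
1 1 1 1 0

After press 5 at (4,4):
1 1 0 0 0
0 1 1 0 1
0 0 1 0 1
1 0 0 1 1
1 1 1 0 1

After press 6 at (2,4):
1 1 0 0 0
0 1 1 0 0
0 0 1 1 0
1 0 0 1 0
1 1 1 0 1

Answer: 1 1 0 0 0
0 1 1 0 0
0 0 1 1 0
1 0 0 1 0
1 1 1 0 1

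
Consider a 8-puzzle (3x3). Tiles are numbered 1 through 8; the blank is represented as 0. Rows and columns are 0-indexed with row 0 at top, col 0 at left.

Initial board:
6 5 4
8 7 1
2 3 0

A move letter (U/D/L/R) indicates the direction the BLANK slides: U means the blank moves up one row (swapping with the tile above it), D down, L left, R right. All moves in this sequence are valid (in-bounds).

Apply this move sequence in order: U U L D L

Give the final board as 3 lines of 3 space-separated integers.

After move 1 (U):
6 5 4
8 7 0
2 3 1

After move 2 (U):
6 5 0
8 7 4
2 3 1

After move 3 (L):
6 0 5
8 7 4
2 3 1

After move 4 (D):
6 7 5
8 0 4
2 3 1

After move 5 (L):
6 7 5
0 8 4
2 3 1

Answer: 6 7 5
0 8 4
2 3 1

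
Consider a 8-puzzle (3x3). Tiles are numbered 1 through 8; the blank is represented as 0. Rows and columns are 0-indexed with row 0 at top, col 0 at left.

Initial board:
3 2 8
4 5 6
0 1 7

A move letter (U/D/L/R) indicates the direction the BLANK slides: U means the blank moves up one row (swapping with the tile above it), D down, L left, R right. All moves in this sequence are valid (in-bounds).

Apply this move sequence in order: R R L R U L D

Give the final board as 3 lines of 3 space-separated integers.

After move 1 (R):
3 2 8
4 5 6
1 0 7

After move 2 (R):
3 2 8
4 5 6
1 7 0

After move 3 (L):
3 2 8
4 5 6
1 0 7

After move 4 (R):
3 2 8
4 5 6
1 7 0

After move 5 (U):
3 2 8
4 5 0
1 7 6

After move 6 (L):
3 2 8
4 0 5
1 7 6

After move 7 (D):
3 2 8
4 7 5
1 0 6

Answer: 3 2 8
4 7 5
1 0 6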